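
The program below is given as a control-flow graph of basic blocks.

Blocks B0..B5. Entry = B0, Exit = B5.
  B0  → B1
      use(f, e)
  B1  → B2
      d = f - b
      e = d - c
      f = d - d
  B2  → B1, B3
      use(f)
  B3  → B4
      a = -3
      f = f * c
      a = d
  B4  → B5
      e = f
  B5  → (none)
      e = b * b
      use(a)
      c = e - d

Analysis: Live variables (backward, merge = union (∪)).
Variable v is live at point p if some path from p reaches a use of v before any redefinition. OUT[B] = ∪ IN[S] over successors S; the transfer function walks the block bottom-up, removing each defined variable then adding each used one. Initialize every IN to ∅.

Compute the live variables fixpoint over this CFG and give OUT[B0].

Per-block solution:
  B0: | IN={b, c, e, f} | OUT={b, c, f}
  B1: | IN={b, c, f} | OUT={b, c, d, f}
  B2: | IN={b, c, d, f} | OUT={b, c, d, f}
  B3: | IN={b, c, d, f} | OUT={a, b, d, f}
  B4: | IN={a, b, d, f} | OUT={a, b, d}
  B5: | IN={a, b, d} | OUT={}

Merge at B0: OUT[B0] = IN[B1] = {b, c, f}

Answer: {b, c, f}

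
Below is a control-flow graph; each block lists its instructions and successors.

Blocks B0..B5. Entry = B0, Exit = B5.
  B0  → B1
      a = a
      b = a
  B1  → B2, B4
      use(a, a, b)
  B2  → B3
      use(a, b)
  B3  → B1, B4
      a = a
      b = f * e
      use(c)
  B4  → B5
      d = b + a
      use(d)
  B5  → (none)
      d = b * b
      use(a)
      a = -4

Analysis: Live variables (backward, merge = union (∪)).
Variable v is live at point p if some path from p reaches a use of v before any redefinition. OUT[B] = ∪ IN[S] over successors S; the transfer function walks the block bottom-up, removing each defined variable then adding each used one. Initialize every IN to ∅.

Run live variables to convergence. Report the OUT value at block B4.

Answer: {a, b}

Trace:
Fixpoint table:
  B0:  IN={a, c, e, f}  OUT={a, b, c, e, f}
  B1:  IN={a, b, c, e, f}  OUT={a, b, c, e, f}
  B2:  IN={a, b, c, e, f}  OUT={a, c, e, f}
  B3:  IN={a, c, e, f}  OUT={a, b, c, e, f}
  B4:  IN={a, b}  OUT={a, b}
  B5:  IN={a, b}  OUT={}

Merge at B4: OUT[B4] = IN[B5] = {a, b}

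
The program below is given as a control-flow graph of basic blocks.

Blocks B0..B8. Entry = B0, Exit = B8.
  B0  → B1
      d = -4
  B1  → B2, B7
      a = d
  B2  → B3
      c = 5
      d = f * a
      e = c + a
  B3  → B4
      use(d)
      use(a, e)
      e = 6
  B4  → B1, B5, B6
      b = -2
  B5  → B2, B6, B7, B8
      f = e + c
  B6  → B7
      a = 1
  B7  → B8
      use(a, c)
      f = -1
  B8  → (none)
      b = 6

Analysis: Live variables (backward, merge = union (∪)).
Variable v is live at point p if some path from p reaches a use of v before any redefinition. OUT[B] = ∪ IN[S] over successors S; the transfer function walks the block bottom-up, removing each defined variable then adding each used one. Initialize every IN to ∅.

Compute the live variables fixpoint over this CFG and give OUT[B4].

Answer: {a, c, d, e, f}

Trace:
Converged values:
  B0:   IN={c, f}   OUT={c, d, f}
  B1:   IN={c, d, f}   OUT={a, c, f}
  B2:   IN={a, f}   OUT={a, c, d, e, f}
  B3:   IN={a, c, d, e, f}   OUT={a, c, d, e, f}
  B4:   IN={a, c, d, e, f}   OUT={a, c, d, e, f}
  B5:   IN={a, c, e}   OUT={a, c, f}
  B6:   IN={c}   OUT={a, c}
  B7:   IN={a, c}   OUT={}
  B8:   IN={}   OUT={}

Merge at B4: OUT[B4] = IN[B1] ⊔ IN[B5] ⊔ IN[B6] = {a, c, d, e, f}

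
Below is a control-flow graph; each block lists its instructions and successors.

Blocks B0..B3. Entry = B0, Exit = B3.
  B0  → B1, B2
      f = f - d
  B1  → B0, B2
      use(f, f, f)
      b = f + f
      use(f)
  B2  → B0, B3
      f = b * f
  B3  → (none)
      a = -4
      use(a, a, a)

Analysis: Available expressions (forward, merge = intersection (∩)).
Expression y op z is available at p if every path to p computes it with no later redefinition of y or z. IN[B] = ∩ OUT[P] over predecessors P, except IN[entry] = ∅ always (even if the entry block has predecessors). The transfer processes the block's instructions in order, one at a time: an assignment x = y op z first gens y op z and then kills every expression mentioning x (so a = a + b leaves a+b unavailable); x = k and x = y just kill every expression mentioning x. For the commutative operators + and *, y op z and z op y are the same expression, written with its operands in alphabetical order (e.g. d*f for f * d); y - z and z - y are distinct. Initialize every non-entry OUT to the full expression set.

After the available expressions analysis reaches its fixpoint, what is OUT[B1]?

Fixpoint table:
  B0:   IN={}   OUT={}
  B1:   IN={}   OUT={f+f}
  B2:   IN={}   OUT={}
  B3:   IN={}   OUT={}

Merge at B1: IN[B1] = OUT[B0] = {}
Applying B1's transfer function to that IN value gives OUT[B1] (row B1 above).

Answer: {f+f}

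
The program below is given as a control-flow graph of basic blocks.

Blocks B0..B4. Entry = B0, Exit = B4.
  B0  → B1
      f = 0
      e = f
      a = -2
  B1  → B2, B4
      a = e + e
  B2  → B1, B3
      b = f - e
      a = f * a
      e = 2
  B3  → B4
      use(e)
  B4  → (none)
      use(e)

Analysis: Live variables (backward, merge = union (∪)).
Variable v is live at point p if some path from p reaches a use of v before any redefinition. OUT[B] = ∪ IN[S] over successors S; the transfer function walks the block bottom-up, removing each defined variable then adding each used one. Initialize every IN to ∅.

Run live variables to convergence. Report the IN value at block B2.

Answer: {a, e, f}

Derivation:
Fixpoint table:
  B0: | IN={} | OUT={e, f}
  B1: | IN={e, f} | OUT={a, e, f}
  B2: | IN={a, e, f} | OUT={e, f}
  B3: | IN={e} | OUT={e}
  B4: | IN={e} | OUT={}

Merge at B2: OUT[B2] = IN[B1] ⊔ IN[B3] = {e, f}
Applying B2's transfer function to that OUT value gives IN[B2] (row B2 above).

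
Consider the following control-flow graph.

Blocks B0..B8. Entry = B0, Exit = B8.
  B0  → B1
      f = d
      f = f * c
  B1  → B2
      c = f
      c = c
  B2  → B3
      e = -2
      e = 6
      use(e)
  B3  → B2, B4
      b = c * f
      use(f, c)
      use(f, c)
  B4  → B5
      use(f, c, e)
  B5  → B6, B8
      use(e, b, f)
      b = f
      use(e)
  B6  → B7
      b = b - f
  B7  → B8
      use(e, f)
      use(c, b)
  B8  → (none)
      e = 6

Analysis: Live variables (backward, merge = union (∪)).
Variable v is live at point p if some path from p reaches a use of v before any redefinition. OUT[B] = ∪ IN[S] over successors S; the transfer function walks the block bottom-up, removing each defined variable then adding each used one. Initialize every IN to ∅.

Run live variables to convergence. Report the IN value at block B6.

Answer: {b, c, e, f}

Derivation:
Converged values:
  B0: | IN={c, d} | OUT={f}
  B1: | IN={f} | OUT={c, f}
  B2: | IN={c, f} | OUT={c, e, f}
  B3: | IN={c, e, f} | OUT={b, c, e, f}
  B4: | IN={b, c, e, f} | OUT={b, c, e, f}
  B5: | IN={b, c, e, f} | OUT={b, c, e, f}
  B6: | IN={b, c, e, f} | OUT={b, c, e, f}
  B7: | IN={b, c, e, f} | OUT={}
  B8: | IN={} | OUT={}

Merge at B6: OUT[B6] = IN[B7] = {b, c, e, f}
Applying B6's transfer function to that OUT value gives IN[B6] (row B6 above).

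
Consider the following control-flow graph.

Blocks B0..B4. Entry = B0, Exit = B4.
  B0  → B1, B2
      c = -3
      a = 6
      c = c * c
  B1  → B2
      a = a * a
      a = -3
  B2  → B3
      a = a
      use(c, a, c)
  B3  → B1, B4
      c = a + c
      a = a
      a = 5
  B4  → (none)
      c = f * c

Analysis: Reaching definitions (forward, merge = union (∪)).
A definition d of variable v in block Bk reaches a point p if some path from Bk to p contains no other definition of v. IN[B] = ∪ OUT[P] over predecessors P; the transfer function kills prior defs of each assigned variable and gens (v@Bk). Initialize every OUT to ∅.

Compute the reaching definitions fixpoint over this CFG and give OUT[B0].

Answer: {a@B0, c@B0}

Trace:
Converged values:
  B0:  IN={}  OUT={a@B0, c@B0}
  B1:  IN={a@B0, a@B3, c@B0, c@B3}  OUT={a@B1, c@B0, c@B3}
  B2:  IN={a@B0, a@B1, c@B0, c@B3}  OUT={a@B2, c@B0, c@B3}
  B3:  IN={a@B2, c@B0, c@B3}  OUT={a@B3, c@B3}
  B4:  IN={a@B3, c@B3}  OUT={a@B3, c@B4}

B0 is the boundary node: IN[B0] = {}
Applying B0's transfer function to that IN value gives OUT[B0] (row B0 above).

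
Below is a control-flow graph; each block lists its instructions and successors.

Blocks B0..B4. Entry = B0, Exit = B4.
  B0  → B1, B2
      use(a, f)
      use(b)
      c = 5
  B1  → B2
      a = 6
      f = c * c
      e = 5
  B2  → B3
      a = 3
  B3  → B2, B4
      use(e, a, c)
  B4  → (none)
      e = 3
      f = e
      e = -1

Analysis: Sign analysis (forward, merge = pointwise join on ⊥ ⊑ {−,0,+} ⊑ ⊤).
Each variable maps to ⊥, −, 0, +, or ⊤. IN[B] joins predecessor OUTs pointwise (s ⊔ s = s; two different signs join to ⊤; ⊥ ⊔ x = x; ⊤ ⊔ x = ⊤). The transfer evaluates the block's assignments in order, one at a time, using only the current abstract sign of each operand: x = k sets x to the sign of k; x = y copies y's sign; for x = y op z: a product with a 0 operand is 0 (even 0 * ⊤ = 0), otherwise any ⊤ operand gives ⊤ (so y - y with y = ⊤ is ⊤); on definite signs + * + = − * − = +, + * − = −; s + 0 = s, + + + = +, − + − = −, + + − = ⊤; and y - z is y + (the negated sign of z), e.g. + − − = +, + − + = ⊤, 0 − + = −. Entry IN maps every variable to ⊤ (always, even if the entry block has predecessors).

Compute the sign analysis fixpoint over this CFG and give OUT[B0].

Answer: {a: ⊤, b: ⊤, c: +, d: ⊤, e: ⊤, f: ⊤}

Derivation:
Fixpoint table:
  B0: | IN=(all ⊤) | OUT={c:+; rest ⊤}
  B1: | IN={c:+; rest ⊤} | OUT={a:+, c:+, e:+, f:+; rest ⊤}
  B2: | IN={c:+; rest ⊤} | OUT={a:+, c:+; rest ⊤}
  B3: | IN={a:+, c:+; rest ⊤} | OUT={a:+, c:+; rest ⊤}
  B4: | IN={a:+, c:+; rest ⊤} | OUT={a:+, c:+, e:-, f:+; rest ⊤}

B0 is the boundary node: IN[B0] = {a: ⊤, b: ⊤, c: ⊤, d: ⊤, e: ⊤, f: ⊤}
Applying B0's transfer function to that IN value gives OUT[B0] (row B0 above).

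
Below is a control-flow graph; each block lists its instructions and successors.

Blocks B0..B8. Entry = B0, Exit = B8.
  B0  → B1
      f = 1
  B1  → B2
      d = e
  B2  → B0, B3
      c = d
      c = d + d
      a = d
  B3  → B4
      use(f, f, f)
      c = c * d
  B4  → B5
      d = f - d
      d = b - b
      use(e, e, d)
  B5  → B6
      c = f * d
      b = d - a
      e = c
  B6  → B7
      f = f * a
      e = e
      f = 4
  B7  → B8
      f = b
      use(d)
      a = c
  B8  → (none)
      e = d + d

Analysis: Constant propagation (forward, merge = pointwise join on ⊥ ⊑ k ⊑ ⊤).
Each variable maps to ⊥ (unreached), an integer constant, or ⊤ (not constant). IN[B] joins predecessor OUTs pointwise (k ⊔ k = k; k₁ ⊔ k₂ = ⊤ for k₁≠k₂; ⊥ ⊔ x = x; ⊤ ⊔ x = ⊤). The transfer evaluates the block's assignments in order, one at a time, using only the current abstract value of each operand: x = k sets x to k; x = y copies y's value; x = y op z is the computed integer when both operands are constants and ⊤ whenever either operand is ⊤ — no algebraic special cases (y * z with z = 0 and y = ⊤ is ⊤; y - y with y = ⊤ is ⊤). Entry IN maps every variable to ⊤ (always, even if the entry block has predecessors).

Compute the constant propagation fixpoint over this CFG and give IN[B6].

Fixpoint table:
  B0:  IN=(all ⊤)  OUT={f:1; rest ⊤}
  B1:  IN={f:1; rest ⊤}  OUT={f:1; rest ⊤}
  B2:  IN={f:1; rest ⊤}  OUT={f:1; rest ⊤}
  B3:  IN={f:1; rest ⊤}  OUT={f:1; rest ⊤}
  B4:  IN={f:1; rest ⊤}  OUT={f:1; rest ⊤}
  B5:  IN={f:1; rest ⊤}  OUT={f:1; rest ⊤}
  B6:  IN={f:1; rest ⊤}  OUT={f:4; rest ⊤}
  B7:  IN={f:4; rest ⊤}  OUT=(all ⊤)
  B8:  IN=(all ⊤)  OUT=(all ⊤)

Merge at B6: IN[B6] = OUT[B5] = {a: ⊤, b: ⊤, c: ⊤, d: ⊤, e: ⊤, f: 1}

Answer: {a: ⊤, b: ⊤, c: ⊤, d: ⊤, e: ⊤, f: 1}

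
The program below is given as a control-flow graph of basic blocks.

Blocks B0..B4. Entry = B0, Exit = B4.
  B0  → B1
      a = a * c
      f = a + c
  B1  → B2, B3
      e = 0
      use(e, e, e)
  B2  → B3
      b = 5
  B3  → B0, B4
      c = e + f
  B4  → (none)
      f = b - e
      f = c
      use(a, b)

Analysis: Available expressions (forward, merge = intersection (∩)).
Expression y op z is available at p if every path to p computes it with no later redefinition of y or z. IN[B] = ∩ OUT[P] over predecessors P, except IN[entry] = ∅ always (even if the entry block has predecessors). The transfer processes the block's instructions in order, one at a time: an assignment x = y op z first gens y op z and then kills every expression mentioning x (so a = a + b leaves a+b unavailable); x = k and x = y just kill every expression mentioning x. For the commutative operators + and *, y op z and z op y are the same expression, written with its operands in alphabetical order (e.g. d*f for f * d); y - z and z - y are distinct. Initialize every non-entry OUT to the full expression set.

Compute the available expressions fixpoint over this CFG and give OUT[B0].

Answer: {a+c}

Derivation:
Per-block solution:
  B0: | IN={} | OUT={a+c}
  B1: | IN={a+c} | OUT={a+c}
  B2: | IN={a+c} | OUT={a+c}
  B3: | IN={a+c} | OUT={e+f}
  B4: | IN={e+f} | OUT={b-e}

Merge at B0 (entry node, so the boundary value {} is joined with the incoming edge(s)): IN[B0] = {} ∩ OUT[B3] = {}
Applying B0's transfer function to that IN value gives OUT[B0] (row B0 above).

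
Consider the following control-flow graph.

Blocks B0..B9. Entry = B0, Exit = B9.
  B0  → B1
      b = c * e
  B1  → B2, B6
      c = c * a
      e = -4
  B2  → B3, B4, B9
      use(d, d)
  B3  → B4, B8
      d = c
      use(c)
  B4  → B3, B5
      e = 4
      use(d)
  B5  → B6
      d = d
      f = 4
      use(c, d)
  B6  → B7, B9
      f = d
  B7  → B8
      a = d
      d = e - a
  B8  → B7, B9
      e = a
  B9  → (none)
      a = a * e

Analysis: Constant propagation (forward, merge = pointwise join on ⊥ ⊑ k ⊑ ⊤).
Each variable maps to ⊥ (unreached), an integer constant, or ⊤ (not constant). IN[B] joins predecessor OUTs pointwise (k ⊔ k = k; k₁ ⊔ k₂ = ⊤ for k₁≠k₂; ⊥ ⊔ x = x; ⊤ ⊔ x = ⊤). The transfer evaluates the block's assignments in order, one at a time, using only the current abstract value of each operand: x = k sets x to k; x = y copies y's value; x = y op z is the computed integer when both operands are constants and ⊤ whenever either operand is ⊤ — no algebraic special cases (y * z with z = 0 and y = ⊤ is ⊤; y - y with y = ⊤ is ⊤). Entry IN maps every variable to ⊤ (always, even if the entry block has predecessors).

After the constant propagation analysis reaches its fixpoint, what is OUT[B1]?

Converged values:
  B0:  IN=(all ⊤)  OUT=(all ⊤)
  B1:  IN=(all ⊤)  OUT={e:-4; rest ⊤}
  B2:  IN={e:-4; rest ⊤}  OUT={e:-4; rest ⊤}
  B3:  IN=(all ⊤)  OUT=(all ⊤)
  B4:  IN=(all ⊤)  OUT={e:4; rest ⊤}
  B5:  IN={e:4; rest ⊤}  OUT={e:4, f:4; rest ⊤}
  B6:  IN=(all ⊤)  OUT=(all ⊤)
  B7:  IN=(all ⊤)  OUT=(all ⊤)
  B8:  IN=(all ⊤)  OUT=(all ⊤)
  B9:  IN=(all ⊤)  OUT=(all ⊤)

Merge at B1: IN[B1] = OUT[B0] = {a: ⊤, b: ⊤, c: ⊤, d: ⊤, e: ⊤, f: ⊤}
Applying B1's transfer function to that IN value gives OUT[B1] (row B1 above).

Answer: {a: ⊤, b: ⊤, c: ⊤, d: ⊤, e: -4, f: ⊤}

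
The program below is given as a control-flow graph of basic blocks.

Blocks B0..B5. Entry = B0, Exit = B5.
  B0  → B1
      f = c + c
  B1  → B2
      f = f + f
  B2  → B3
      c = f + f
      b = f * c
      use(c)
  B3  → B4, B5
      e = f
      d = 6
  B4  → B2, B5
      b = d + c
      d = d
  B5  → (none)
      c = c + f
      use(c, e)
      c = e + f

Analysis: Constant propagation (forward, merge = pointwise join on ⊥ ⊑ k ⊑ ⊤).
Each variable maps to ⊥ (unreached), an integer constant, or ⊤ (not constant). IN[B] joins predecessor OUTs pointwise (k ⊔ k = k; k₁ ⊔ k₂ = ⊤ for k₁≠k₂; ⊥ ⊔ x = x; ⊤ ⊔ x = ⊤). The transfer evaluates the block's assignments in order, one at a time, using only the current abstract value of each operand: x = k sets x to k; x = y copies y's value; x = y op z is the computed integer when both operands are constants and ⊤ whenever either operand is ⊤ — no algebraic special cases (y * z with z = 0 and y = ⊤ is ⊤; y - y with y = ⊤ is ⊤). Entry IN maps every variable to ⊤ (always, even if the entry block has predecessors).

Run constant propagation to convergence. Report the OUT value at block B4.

Answer: {a: ⊤, b: ⊤, c: ⊤, d: 6, e: ⊤, f: ⊤}

Trace:
Fixpoint table:
  B0: | IN=(all ⊤) | OUT=(all ⊤)
  B1: | IN=(all ⊤) | OUT=(all ⊤)
  B2: | IN=(all ⊤) | OUT=(all ⊤)
  B3: | IN=(all ⊤) | OUT={d:6; rest ⊤}
  B4: | IN={d:6; rest ⊤} | OUT={d:6; rest ⊤}
  B5: | IN={d:6; rest ⊤} | OUT={d:6; rest ⊤}

Merge at B4: IN[B4] = OUT[B3] = {a: ⊤, b: ⊤, c: ⊤, d: 6, e: ⊤, f: ⊤}
Applying B4's transfer function to that IN value gives OUT[B4] (row B4 above).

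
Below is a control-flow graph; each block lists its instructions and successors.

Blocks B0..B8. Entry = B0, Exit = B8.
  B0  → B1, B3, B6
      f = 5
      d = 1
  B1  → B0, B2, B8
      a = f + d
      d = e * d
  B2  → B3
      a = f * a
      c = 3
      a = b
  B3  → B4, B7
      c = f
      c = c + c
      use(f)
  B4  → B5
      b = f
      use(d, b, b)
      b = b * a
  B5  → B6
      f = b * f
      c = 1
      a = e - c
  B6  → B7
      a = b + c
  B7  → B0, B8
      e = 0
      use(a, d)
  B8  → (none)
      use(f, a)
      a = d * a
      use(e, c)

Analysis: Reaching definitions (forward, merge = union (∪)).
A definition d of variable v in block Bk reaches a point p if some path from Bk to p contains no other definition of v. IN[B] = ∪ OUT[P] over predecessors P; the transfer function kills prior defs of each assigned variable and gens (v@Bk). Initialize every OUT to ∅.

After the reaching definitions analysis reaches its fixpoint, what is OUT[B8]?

Answer: {a@B8, b@B4, c@B3, c@B5, d@B0, d@B1, e@B7, f@B0, f@B5}

Derivation:
Per-block solution:
  B0:   IN={a@B1, a@B2, a@B6, b@B4, c@B3, c@B5, d@B0, d@B1, e@B7, f@B0, f@B5}   OUT={a@B1, a@B2, a@B6, b@B4, c@B3, c@B5, d@B0, e@B7, f@B0}
  B1:   IN={a@B1, a@B2, a@B6, b@B4, c@B3, c@B5, d@B0, e@B7, f@B0}   OUT={a@B1, b@B4, c@B3, c@B5, d@B1, e@B7, f@B0}
  B2:   IN={a@B1, b@B4, c@B3, c@B5, d@B1, e@B7, f@B0}   OUT={a@B2, b@B4, c@B2, d@B1, e@B7, f@B0}
  B3:   IN={a@B1, a@B2, a@B6, b@B4, c@B2, c@B3, c@B5, d@B0, d@B1, e@B7, f@B0}   OUT={a@B1, a@B2, a@B6, b@B4, c@B3, d@B0, d@B1, e@B7, f@B0}
  B4:   IN={a@B1, a@B2, a@B6, b@B4, c@B3, d@B0, d@B1, e@B7, f@B0}   OUT={a@B1, a@B2, a@B6, b@B4, c@B3, d@B0, d@B1, e@B7, f@B0}
  B5:   IN={a@B1, a@B2, a@B6, b@B4, c@B3, d@B0, d@B1, e@B7, f@B0}   OUT={a@B5, b@B4, c@B5, d@B0, d@B1, e@B7, f@B5}
  B6:   IN={a@B1, a@B2, a@B5, a@B6, b@B4, c@B3, c@B5, d@B0, d@B1, e@B7, f@B0, f@B5}   OUT={a@B6, b@B4, c@B3, c@B5, d@B0, d@B1, e@B7, f@B0, f@B5}
  B7:   IN={a@B1, a@B2, a@B6, b@B4, c@B3, c@B5, d@B0, d@B1, e@B7, f@B0, f@B5}   OUT={a@B1, a@B2, a@B6, b@B4, c@B3, c@B5, d@B0, d@B1, e@B7, f@B0, f@B5}
  B8:   IN={a@B1, a@B2, a@B6, b@B4, c@B3, c@B5, d@B0, d@B1, e@B7, f@B0, f@B5}   OUT={a@B8, b@B4, c@B3, c@B5, d@B0, d@B1, e@B7, f@B0, f@B5}

Merge at B8: IN[B8] = OUT[B1] ⊔ OUT[B7] = {a@B1, a@B2, a@B6, b@B4, c@B3, c@B5, d@B0, d@B1, e@B7, f@B0, f@B5}
Applying B8's transfer function to that IN value gives OUT[B8] (row B8 above).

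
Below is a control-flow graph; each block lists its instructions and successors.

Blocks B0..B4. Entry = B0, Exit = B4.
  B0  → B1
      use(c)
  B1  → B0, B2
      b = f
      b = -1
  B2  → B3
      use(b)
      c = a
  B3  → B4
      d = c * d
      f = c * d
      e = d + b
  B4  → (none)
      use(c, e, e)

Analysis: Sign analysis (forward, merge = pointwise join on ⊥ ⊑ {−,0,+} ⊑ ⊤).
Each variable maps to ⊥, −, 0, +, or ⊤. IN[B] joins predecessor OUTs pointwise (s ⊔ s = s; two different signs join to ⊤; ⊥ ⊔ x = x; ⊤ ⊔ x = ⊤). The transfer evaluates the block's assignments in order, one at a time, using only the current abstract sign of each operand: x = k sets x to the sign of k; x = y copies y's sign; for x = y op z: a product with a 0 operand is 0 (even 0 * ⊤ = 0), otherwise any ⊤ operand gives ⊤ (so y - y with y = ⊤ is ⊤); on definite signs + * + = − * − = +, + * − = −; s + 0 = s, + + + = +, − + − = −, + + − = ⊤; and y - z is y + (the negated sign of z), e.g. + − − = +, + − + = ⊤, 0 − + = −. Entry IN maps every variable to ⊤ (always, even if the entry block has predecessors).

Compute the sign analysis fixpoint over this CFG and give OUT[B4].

Fixpoint table:
  B0:   IN=(all ⊤)   OUT=(all ⊤)
  B1:   IN=(all ⊤)   OUT={b:-; rest ⊤}
  B2:   IN={b:-; rest ⊤}   OUT={b:-; rest ⊤}
  B3:   IN={b:-; rest ⊤}   OUT={b:-; rest ⊤}
  B4:   IN={b:-; rest ⊤}   OUT={b:-; rest ⊤}

Merge at B4: IN[B4] = OUT[B3] = {a: ⊤, b: -, c: ⊤, d: ⊤, e: ⊤, f: ⊤}
Applying B4's transfer function to that IN value gives OUT[B4] (row B4 above).

Answer: {a: ⊤, b: -, c: ⊤, d: ⊤, e: ⊤, f: ⊤}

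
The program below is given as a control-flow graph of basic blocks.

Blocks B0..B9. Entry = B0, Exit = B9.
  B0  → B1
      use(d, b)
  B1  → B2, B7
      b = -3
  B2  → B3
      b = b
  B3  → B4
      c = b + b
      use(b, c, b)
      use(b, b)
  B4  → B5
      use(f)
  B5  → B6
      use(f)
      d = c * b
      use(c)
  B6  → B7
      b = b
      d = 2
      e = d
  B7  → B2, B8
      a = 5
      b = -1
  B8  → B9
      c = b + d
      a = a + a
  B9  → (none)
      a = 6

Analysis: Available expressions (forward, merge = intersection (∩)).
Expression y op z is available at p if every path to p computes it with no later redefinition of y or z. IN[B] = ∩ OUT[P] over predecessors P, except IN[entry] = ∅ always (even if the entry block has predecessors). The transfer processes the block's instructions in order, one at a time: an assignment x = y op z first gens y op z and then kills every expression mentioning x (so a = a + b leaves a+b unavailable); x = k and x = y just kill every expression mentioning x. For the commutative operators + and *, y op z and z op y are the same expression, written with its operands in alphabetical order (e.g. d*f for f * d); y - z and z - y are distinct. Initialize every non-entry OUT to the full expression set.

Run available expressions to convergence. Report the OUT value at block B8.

Answer: {b+d}

Trace:
Converged values:
  B0:  IN={}  OUT={}
  B1:  IN={}  OUT={}
  B2:  IN={}  OUT={}
  B3:  IN={}  OUT={b+b}
  B4:  IN={b+b}  OUT={b+b}
  B5:  IN={b+b}  OUT={b*c, b+b}
  B6:  IN={b*c, b+b}  OUT={}
  B7:  IN={}  OUT={}
  B8:  IN={}  OUT={b+d}
  B9:  IN={b+d}  OUT={b+d}

Merge at B8: IN[B8] = OUT[B7] = {}
Applying B8's transfer function to that IN value gives OUT[B8] (row B8 above).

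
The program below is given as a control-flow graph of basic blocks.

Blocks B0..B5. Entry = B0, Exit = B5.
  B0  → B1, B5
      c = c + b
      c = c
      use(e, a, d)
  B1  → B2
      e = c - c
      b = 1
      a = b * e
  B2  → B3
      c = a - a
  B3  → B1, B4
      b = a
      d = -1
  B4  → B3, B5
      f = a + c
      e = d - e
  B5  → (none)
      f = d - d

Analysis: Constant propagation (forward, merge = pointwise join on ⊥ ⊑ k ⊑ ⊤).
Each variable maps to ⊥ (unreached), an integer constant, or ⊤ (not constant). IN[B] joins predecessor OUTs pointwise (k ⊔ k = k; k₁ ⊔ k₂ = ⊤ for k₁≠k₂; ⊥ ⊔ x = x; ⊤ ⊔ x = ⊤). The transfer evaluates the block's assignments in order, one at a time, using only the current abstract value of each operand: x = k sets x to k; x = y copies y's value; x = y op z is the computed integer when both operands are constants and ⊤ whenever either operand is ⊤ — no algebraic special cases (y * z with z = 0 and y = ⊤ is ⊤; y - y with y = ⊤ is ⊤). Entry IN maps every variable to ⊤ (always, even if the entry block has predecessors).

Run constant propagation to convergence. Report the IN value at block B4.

Per-block solution:
  B0:  IN=(all ⊤)  OUT=(all ⊤)
  B1:  IN=(all ⊤)  OUT={b:1; rest ⊤}
  B2:  IN={b:1; rest ⊤}  OUT={b:1; rest ⊤}
  B3:  IN=(all ⊤)  OUT={d:-1; rest ⊤}
  B4:  IN={d:-1; rest ⊤}  OUT={d:-1; rest ⊤}
  B5:  IN=(all ⊤)  OUT=(all ⊤)

Merge at B4: IN[B4] = OUT[B3] = {a: ⊤, b: ⊤, c: ⊤, d: -1, e: ⊤, f: ⊤}

Answer: {a: ⊤, b: ⊤, c: ⊤, d: -1, e: ⊤, f: ⊤}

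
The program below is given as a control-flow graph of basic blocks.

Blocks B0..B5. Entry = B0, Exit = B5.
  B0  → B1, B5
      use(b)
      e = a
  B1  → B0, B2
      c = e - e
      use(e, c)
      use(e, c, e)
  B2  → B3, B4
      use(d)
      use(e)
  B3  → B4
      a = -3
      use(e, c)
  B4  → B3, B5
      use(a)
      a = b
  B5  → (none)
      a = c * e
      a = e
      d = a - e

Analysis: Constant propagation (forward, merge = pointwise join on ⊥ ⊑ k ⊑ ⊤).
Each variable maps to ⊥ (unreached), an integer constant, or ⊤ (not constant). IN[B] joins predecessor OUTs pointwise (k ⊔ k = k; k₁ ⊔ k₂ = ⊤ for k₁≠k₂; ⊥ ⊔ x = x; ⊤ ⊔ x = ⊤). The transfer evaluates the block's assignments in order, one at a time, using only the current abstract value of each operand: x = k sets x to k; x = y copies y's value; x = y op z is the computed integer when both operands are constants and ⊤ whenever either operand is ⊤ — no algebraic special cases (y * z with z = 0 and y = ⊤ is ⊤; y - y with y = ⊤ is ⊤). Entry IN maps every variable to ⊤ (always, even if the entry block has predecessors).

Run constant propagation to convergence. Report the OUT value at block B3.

Answer: {a: -3, b: ⊤, c: ⊤, d: ⊤, e: ⊤, f: ⊤}

Working:
Per-block solution:
  B0: | IN=(all ⊤) | OUT=(all ⊤)
  B1: | IN=(all ⊤) | OUT=(all ⊤)
  B2: | IN=(all ⊤) | OUT=(all ⊤)
  B3: | IN=(all ⊤) | OUT={a:-3; rest ⊤}
  B4: | IN=(all ⊤) | OUT=(all ⊤)
  B5: | IN=(all ⊤) | OUT=(all ⊤)

Merge at B3: IN[B3] = OUT[B2] ⊔ OUT[B4] = {a: ⊤, b: ⊤, c: ⊤, d: ⊤, e: ⊤, f: ⊤}
Applying B3's transfer function to that IN value gives OUT[B3] (row B3 above).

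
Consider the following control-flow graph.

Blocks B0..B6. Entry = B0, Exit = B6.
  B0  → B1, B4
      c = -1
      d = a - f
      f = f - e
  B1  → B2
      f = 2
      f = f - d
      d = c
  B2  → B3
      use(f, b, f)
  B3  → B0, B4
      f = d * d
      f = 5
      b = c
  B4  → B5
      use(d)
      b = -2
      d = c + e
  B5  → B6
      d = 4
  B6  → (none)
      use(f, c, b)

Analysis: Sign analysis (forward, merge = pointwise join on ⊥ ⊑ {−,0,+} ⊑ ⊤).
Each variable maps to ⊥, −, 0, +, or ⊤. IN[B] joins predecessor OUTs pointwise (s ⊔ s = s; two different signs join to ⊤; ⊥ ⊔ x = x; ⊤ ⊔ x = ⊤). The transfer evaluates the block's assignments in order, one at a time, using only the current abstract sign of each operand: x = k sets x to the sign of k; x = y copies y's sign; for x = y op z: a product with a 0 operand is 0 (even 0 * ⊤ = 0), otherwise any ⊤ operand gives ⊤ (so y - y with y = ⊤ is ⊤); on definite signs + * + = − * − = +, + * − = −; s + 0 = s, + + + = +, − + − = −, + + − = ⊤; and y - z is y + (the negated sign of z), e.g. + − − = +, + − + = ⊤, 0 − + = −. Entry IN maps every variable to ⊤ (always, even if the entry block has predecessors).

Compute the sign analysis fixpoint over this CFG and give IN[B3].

Fixpoint table:
  B0: | IN=(all ⊤) | OUT={c:-; rest ⊤}
  B1: | IN={c:-; rest ⊤} | OUT={c:-, d:-; rest ⊤}
  B2: | IN={c:-, d:-; rest ⊤} | OUT={c:-, d:-; rest ⊤}
  B3: | IN={c:-, d:-; rest ⊤} | OUT={b:-, c:-, d:-, f:+; rest ⊤}
  B4: | IN={c:-; rest ⊤} | OUT={b:-, c:-; rest ⊤}
  B5: | IN={b:-, c:-; rest ⊤} | OUT={b:-, c:-, d:+; rest ⊤}
  B6: | IN={b:-, c:-, d:+; rest ⊤} | OUT={b:-, c:-, d:+; rest ⊤}

Merge at B3: IN[B3] = OUT[B2] = {a: ⊤, b: ⊤, c: -, d: -, e: ⊤, f: ⊤}

Answer: {a: ⊤, b: ⊤, c: -, d: -, e: ⊤, f: ⊤}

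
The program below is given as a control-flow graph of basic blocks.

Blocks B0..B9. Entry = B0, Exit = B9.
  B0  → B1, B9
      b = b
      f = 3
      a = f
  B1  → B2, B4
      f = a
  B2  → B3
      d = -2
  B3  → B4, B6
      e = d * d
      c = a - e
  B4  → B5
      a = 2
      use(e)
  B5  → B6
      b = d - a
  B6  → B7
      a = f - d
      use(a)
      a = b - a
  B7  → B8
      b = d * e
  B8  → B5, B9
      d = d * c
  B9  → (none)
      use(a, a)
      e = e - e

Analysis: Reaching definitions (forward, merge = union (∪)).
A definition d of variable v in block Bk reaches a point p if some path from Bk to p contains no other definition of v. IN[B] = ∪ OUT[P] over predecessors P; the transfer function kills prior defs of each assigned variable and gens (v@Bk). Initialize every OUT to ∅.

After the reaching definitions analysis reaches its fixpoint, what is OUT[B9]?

Converged values:
  B0:   IN={}   OUT={a@B0, b@B0, f@B0}
  B1:   IN={a@B0, b@B0, f@B0}   OUT={a@B0, b@B0, f@B1}
  B2:   IN={a@B0, b@B0, f@B1}   OUT={a@B0, b@B0, d@B2, f@B1}
  B3:   IN={a@B0, b@B0, d@B2, f@B1}   OUT={a@B0, b@B0, c@B3, d@B2, e@B3, f@B1}
  B4:   IN={a@B0, b@B0, c@B3, d@B2, e@B3, f@B1}   OUT={a@B4, b@B0, c@B3, d@B2, e@B3, f@B1}
  B5:   IN={a@B4, a@B6, b@B0, b@B7, c@B3, d@B2, d@B8, e@B3, f@B1}   OUT={a@B4, a@B6, b@B5, c@B3, d@B2, d@B8, e@B3, f@B1}
  B6:   IN={a@B0, a@B4, a@B6, b@B0, b@B5, c@B3, d@B2, d@B8, e@B3, f@B1}   OUT={a@B6, b@B0, b@B5, c@B3, d@B2, d@B8, e@B3, f@B1}
  B7:   IN={a@B6, b@B0, b@B5, c@B3, d@B2, d@B8, e@B3, f@B1}   OUT={a@B6, b@B7, c@B3, d@B2, d@B8, e@B3, f@B1}
  B8:   IN={a@B6, b@B7, c@B3, d@B2, d@B8, e@B3, f@B1}   OUT={a@B6, b@B7, c@B3, d@B8, e@B3, f@B1}
  B9:   IN={a@B0, a@B6, b@B0, b@B7, c@B3, d@B8, e@B3, f@B0, f@B1}   OUT={a@B0, a@B6, b@B0, b@B7, c@B3, d@B8, e@B9, f@B0, f@B1}

Merge at B9: IN[B9] = OUT[B0] ⊔ OUT[B8] = {a@B0, a@B6, b@B0, b@B7, c@B3, d@B8, e@B3, f@B0, f@B1}
Applying B9's transfer function to that IN value gives OUT[B9] (row B9 above).

Answer: {a@B0, a@B6, b@B0, b@B7, c@B3, d@B8, e@B9, f@B0, f@B1}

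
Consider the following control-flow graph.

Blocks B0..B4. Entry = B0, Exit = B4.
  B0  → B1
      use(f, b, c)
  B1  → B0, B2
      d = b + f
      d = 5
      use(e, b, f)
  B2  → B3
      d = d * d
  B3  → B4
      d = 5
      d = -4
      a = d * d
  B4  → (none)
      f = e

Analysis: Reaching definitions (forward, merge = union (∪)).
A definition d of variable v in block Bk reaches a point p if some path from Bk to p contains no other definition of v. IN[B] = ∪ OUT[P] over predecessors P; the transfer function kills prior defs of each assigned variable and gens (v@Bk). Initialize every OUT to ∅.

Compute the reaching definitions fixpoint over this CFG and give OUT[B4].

Fixpoint table:
  B0:   IN={d@B1}   OUT={d@B1}
  B1:   IN={d@B1}   OUT={d@B1}
  B2:   IN={d@B1}   OUT={d@B2}
  B3:   IN={d@B2}   OUT={a@B3, d@B3}
  B4:   IN={a@B3, d@B3}   OUT={a@B3, d@B3, f@B4}

Merge at B4: IN[B4] = OUT[B3] = {a@B3, d@B3}
Applying B4's transfer function to that IN value gives OUT[B4] (row B4 above).

Answer: {a@B3, d@B3, f@B4}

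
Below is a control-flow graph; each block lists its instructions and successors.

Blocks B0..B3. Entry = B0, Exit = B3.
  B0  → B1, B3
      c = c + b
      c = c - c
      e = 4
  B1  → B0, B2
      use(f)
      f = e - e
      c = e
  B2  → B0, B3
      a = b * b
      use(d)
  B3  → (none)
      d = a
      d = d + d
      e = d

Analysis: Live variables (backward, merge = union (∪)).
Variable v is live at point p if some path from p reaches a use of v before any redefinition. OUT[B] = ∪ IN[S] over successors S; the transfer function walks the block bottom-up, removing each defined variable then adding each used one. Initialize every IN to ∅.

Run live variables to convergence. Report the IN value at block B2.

Per-block solution:
  B0:   IN={a, b, c, d, f}   OUT={a, b, d, e, f}
  B1:   IN={a, b, d, e, f}   OUT={a, b, c, d, f}
  B2:   IN={b, c, d, f}   OUT={a, b, c, d, f}
  B3:   IN={a}   OUT={}

Merge at B2: OUT[B2] = IN[B0] ⊔ IN[B3] = {a, b, c, d, f}
Applying B2's transfer function to that OUT value gives IN[B2] (row B2 above).

Answer: {b, c, d, f}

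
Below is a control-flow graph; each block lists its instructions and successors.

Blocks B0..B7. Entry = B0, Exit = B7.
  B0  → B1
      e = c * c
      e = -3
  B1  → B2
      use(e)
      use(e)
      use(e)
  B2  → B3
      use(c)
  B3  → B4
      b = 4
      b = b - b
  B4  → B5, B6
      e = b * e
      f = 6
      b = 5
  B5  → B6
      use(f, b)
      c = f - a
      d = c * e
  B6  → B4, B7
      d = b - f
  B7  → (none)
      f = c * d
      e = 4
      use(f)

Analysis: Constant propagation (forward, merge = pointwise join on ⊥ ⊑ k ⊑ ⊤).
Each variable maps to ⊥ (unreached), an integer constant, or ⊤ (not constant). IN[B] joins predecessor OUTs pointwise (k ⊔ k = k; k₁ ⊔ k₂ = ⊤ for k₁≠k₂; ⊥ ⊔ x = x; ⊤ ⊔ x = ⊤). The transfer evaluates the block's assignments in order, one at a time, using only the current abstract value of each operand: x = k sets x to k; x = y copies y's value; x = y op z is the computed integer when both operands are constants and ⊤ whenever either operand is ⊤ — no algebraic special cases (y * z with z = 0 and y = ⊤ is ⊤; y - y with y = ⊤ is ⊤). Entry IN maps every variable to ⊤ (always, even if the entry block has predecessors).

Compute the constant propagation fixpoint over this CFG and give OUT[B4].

Answer: {a: ⊤, b: 5, c: ⊤, d: ⊤, e: ⊤, f: 6}

Derivation:
Fixpoint table:
  B0: | IN=(all ⊤) | OUT={e:-3; rest ⊤}
  B1: | IN={e:-3; rest ⊤} | OUT={e:-3; rest ⊤}
  B2: | IN={e:-3; rest ⊤} | OUT={e:-3; rest ⊤}
  B3: | IN={e:-3; rest ⊤} | OUT={b:0, e:-3; rest ⊤}
  B4: | IN=(all ⊤) | OUT={b:5, f:6; rest ⊤}
  B5: | IN={b:5, f:6; rest ⊤} | OUT={b:5, f:6; rest ⊤}
  B6: | IN={b:5, f:6; rest ⊤} | OUT={b:5, d:-1, f:6; rest ⊤}
  B7: | IN={b:5, d:-1, f:6; rest ⊤} | OUT={b:5, d:-1, e:4; rest ⊤}

Merge at B4: IN[B4] = OUT[B3] ⊔ OUT[B6] = {a: ⊤, b: ⊤, c: ⊤, d: ⊤, e: ⊤, f: ⊤}
Applying B4's transfer function to that IN value gives OUT[B4] (row B4 above).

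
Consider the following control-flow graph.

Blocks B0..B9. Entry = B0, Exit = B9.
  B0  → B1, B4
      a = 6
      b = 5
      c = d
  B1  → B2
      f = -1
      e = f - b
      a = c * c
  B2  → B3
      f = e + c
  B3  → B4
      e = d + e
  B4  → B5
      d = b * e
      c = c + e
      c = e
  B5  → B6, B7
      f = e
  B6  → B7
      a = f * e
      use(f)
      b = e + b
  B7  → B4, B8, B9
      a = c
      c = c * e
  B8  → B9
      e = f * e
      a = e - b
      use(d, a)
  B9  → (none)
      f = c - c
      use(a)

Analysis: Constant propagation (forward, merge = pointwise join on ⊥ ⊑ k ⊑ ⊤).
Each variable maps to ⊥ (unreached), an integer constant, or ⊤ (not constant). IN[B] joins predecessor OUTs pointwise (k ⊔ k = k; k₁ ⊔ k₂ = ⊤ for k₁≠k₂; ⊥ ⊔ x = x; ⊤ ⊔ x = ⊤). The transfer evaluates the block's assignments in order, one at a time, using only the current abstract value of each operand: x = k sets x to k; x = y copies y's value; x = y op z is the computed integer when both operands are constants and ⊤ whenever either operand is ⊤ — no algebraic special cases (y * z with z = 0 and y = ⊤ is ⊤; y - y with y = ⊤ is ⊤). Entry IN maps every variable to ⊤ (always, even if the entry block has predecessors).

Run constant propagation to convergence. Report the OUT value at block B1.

Answer: {a: ⊤, b: 5, c: ⊤, d: ⊤, e: -6, f: -1}

Derivation:
Converged values:
  B0:  IN=(all ⊤)  OUT={a:6, b:5; rest ⊤}
  B1:  IN={a:6, b:5; rest ⊤}  OUT={b:5, e:-6, f:-1; rest ⊤}
  B2:  IN={b:5, e:-6, f:-1; rest ⊤}  OUT={b:5, e:-6; rest ⊤}
  B3:  IN={b:5, e:-6; rest ⊤}  OUT={b:5; rest ⊤}
  B4:  IN=(all ⊤)  OUT=(all ⊤)
  B5:  IN=(all ⊤)  OUT=(all ⊤)
  B6:  IN=(all ⊤)  OUT=(all ⊤)
  B7:  IN=(all ⊤)  OUT=(all ⊤)
  B8:  IN=(all ⊤)  OUT=(all ⊤)
  B9:  IN=(all ⊤)  OUT=(all ⊤)

Merge at B1: IN[B1] = OUT[B0] = {a: 6, b: 5, c: ⊤, d: ⊤, e: ⊤, f: ⊤}
Applying B1's transfer function to that IN value gives OUT[B1] (row B1 above).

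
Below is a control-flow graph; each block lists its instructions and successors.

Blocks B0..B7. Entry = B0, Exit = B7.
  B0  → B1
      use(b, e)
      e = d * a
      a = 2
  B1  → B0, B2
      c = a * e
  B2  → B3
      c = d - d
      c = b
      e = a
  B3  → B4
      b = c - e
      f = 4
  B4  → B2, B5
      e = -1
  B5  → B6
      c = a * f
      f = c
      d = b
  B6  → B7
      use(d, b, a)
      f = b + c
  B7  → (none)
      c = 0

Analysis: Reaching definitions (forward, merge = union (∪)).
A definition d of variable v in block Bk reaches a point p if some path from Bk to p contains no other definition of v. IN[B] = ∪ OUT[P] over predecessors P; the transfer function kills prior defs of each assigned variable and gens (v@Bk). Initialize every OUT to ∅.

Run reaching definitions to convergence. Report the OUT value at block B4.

Fixpoint table:
  B0:   IN={a@B0, c@B1, e@B0}   OUT={a@B0, c@B1, e@B0}
  B1:   IN={a@B0, c@B1, e@B0}   OUT={a@B0, c@B1, e@B0}
  B2:   IN={a@B0, b@B3, c@B1, c@B2, e@B0, e@B4, f@B3}   OUT={a@B0, b@B3, c@B2, e@B2, f@B3}
  B3:   IN={a@B0, b@B3, c@B2, e@B2, f@B3}   OUT={a@B0, b@B3, c@B2, e@B2, f@B3}
  B4:   IN={a@B0, b@B3, c@B2, e@B2, f@B3}   OUT={a@B0, b@B3, c@B2, e@B4, f@B3}
  B5:   IN={a@B0, b@B3, c@B2, e@B4, f@B3}   OUT={a@B0, b@B3, c@B5, d@B5, e@B4, f@B5}
  B6:   IN={a@B0, b@B3, c@B5, d@B5, e@B4, f@B5}   OUT={a@B0, b@B3, c@B5, d@B5, e@B4, f@B6}
  B7:   IN={a@B0, b@B3, c@B5, d@B5, e@B4, f@B6}   OUT={a@B0, b@B3, c@B7, d@B5, e@B4, f@B6}

Merge at B4: IN[B4] = OUT[B3] = {a@B0, b@B3, c@B2, e@B2, f@B3}
Applying B4's transfer function to that IN value gives OUT[B4] (row B4 above).

Answer: {a@B0, b@B3, c@B2, e@B4, f@B3}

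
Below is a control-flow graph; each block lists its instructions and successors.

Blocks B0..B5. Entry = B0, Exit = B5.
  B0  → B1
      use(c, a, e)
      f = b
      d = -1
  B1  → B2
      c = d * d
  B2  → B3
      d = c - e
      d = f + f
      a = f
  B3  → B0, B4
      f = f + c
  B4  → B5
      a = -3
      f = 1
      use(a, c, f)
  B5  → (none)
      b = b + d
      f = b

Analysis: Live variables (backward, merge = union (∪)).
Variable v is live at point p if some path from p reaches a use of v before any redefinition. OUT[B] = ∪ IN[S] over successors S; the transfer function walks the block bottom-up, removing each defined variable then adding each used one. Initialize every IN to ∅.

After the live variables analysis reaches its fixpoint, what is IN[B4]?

Per-block solution:
  B0:   IN={a, b, c, e}   OUT={b, d, e, f}
  B1:   IN={b, d, e, f}   OUT={b, c, e, f}
  B2:   IN={b, c, e, f}   OUT={a, b, c, d, e, f}
  B3:   IN={a, b, c, d, e, f}   OUT={a, b, c, d, e}
  B4:   IN={b, c, d}   OUT={b, d}
  B5:   IN={b, d}   OUT={}

Merge at B4: OUT[B4] = IN[B5] = {b, d}
Applying B4's transfer function to that OUT value gives IN[B4] (row B4 above).

Answer: {b, c, d}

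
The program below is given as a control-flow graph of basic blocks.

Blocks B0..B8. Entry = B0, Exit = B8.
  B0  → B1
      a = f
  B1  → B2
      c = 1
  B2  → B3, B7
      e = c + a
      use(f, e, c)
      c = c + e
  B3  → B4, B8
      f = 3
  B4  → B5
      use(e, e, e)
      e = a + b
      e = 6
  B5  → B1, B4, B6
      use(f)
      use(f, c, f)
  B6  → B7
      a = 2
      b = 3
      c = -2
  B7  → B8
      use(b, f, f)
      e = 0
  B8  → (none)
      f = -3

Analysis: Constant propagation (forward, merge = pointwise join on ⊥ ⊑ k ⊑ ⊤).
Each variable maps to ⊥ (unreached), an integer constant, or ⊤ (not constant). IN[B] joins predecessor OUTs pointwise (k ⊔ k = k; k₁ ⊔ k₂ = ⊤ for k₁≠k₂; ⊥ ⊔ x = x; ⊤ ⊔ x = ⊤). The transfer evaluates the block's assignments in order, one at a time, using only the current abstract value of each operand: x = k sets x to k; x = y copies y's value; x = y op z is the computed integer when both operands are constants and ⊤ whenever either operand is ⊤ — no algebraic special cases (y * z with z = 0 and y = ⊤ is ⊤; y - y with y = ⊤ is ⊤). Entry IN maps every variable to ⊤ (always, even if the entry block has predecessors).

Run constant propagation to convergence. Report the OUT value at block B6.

Fixpoint table:
  B0:   IN=(all ⊤)   OUT=(all ⊤)
  B1:   IN=(all ⊤)   OUT={c:1; rest ⊤}
  B2:   IN={c:1; rest ⊤}   OUT=(all ⊤)
  B3:   IN=(all ⊤)   OUT={f:3; rest ⊤}
  B4:   IN={f:3; rest ⊤}   OUT={e:6, f:3; rest ⊤}
  B5:   IN={e:6, f:3; rest ⊤}   OUT={e:6, f:3; rest ⊤}
  B6:   IN={e:6, f:3; rest ⊤}   OUT={a:2, b:3, c:-2, e:6, f:3; rest ⊤}
  B7:   IN=(all ⊤)   OUT={e:0; rest ⊤}
  B8:   IN=(all ⊤)   OUT={f:-3; rest ⊤}

Merge at B6: IN[B6] = OUT[B5] = {a: ⊤, b: ⊤, c: ⊤, d: ⊤, e: 6, f: 3}
Applying B6's transfer function to that IN value gives OUT[B6] (row B6 above).

Answer: {a: 2, b: 3, c: -2, d: ⊤, e: 6, f: 3}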